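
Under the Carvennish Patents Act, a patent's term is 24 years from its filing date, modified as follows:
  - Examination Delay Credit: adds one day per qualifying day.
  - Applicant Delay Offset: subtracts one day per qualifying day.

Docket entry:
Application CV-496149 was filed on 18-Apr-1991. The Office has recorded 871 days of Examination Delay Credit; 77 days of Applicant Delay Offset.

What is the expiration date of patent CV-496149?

Base term: filing date + 24 years → 18 April 2015.
Examination Delay Credit: +871 days → 5 September 2017.
Applicant Delay Offset: −77 days → 20 June 2017.

June 20, 2017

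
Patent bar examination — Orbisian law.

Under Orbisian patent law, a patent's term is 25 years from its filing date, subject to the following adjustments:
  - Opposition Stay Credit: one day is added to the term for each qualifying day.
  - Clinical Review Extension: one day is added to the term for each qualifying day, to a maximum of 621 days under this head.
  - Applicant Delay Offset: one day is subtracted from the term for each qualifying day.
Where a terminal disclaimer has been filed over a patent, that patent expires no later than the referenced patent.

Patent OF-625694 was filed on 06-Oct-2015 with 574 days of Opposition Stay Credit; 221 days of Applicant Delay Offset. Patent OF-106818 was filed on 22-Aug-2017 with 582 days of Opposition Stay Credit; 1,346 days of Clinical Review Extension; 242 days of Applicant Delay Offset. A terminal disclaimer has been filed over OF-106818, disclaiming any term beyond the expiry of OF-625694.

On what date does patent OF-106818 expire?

Natural term of OF-106818:
  Base: filing + 25 years → 22 August 2042.
  Opposition Stay Credit: +582 days → 26 March 2044.
  Clinical Review Extension: 1346 days claimed exceeds the 621-day cap, so +621 days → 7 December 2045.
  Applicant Delay Offset: −242 days → 9 April 2045.
Expiry of referenced patent OF-625694:
  Base: filing + 25 years → 6 October 2040.
  Opposition Stay Credit: +574 days → 3 May 2042.
  Applicant Delay Offset: −221 days → 24 September 2041.
Terminal disclaimer: OF-106818 expires on the earlier of 9 April 2045 and 24 September 2041.

2041-09-24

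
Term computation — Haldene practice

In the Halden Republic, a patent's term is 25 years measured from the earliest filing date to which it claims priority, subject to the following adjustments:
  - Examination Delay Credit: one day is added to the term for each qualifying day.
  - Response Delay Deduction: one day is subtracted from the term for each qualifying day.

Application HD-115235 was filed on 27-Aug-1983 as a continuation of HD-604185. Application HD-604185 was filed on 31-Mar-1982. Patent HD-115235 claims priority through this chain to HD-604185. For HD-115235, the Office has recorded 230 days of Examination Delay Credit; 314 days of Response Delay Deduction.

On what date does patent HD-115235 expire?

January 6, 2007

Earliest priority filing: 31 March 1982.
Base term: 31 March 1982 + 25 years → 31 March 2007.
Examination Delay Credit: +230 days → 16 November 2007.
Response Delay Deduction: −314 days → 6 January 2007.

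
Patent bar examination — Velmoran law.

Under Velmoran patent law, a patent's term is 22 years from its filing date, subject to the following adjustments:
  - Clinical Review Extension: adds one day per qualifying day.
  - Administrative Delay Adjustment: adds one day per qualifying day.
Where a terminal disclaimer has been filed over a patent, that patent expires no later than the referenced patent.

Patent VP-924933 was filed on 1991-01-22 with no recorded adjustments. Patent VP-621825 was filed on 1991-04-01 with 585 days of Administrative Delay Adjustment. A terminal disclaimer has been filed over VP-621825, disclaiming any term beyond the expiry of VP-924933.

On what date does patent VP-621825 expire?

2013-01-22

Natural term of VP-621825:
  Base: filing + 22 years → 1 April 2013.
  Administrative Delay Adjustment: +585 days → 7 November 2014.
Expiry of referenced patent VP-924933:
  Base: filing + 22 years → 22 January 2013.
Terminal disclaimer: VP-621825 expires on the earlier of 7 November 2014 and 22 January 2013.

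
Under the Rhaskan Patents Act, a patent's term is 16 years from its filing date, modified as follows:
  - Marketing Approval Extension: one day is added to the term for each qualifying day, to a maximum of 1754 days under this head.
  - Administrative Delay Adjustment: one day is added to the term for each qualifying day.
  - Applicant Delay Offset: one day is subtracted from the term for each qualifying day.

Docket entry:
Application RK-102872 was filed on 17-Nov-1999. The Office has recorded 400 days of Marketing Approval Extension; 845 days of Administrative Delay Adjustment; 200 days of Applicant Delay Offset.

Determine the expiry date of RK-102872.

2018-09-27

Base term: filing date + 16 years → 17 November 2015.
Marketing Approval Extension: 400 days (within the 1754-day cap) → +400 days → 21 December 2016.
Administrative Delay Adjustment: +845 days → 15 April 2019.
Applicant Delay Offset: −200 days → 27 September 2018.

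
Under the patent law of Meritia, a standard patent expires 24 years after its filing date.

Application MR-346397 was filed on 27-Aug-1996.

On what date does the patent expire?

2020-08-27

Filing date + 24 years → 27 August 2020.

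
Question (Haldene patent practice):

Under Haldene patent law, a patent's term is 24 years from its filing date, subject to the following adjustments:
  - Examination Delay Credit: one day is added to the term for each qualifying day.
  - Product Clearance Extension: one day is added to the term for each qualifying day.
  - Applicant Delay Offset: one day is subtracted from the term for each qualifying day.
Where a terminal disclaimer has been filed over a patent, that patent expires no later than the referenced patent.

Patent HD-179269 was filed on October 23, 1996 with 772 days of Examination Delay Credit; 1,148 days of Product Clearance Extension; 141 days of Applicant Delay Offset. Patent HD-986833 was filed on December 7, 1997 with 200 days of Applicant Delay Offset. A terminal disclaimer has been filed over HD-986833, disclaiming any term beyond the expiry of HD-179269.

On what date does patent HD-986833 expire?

Natural term of HD-986833:
  Base: filing + 24 years → 7 December 2021.
  Applicant Delay Offset: −200 days → 21 May 2021.
Expiry of referenced patent HD-179269:
  Base: filing + 24 years → 23 October 2020.
  Examination Delay Credit: +772 days → 4 December 2022.
  Product Clearance Extension: +1148 days → 25 January 2026.
  Applicant Delay Offset: −141 days → 6 September 2025.
Terminal disclaimer: HD-986833 expires on the earlier of 21 May 2021 and 6 September 2025.

May 21, 2021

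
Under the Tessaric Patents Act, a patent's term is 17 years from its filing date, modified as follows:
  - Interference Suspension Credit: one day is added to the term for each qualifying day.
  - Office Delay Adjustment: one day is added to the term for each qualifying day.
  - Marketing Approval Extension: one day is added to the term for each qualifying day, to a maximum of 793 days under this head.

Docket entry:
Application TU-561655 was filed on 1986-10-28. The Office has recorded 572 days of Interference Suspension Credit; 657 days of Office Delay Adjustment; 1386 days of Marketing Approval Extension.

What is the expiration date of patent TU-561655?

Base term: filing date + 17 years → 28 October 2003.
Interference Suspension Credit: +572 days → 22 May 2005.
Office Delay Adjustment: +657 days → 10 March 2007.
Marketing Approval Extension: 1386 days claimed exceeds the 793-day cap, so +793 days → 11 May 2009.

May 11, 2009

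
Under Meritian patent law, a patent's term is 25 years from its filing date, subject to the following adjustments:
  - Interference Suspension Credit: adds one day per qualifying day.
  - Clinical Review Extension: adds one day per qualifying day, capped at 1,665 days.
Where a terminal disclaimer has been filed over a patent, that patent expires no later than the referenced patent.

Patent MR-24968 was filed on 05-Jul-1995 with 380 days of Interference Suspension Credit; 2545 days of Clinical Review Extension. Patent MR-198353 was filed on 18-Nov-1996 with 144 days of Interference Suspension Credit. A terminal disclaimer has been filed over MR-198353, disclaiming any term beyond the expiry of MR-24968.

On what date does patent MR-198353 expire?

Natural term of MR-198353:
  Base: filing + 25 years → 18 November 2021.
  Interference Suspension Credit: +144 days → 11 April 2022.
Expiry of referenced patent MR-24968:
  Base: filing + 25 years → 5 July 2020.
  Interference Suspension Credit: +380 days → 20 July 2021.
  Clinical Review Extension: 2545 days claimed exceeds the 1665-day cap, so +1665 days → 9 February 2026.
Terminal disclaimer: MR-198353 expires on the earlier of 11 April 2022 and 9 February 2026.

2022-04-11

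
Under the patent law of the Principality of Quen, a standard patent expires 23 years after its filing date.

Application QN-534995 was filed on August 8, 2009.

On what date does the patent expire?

August 8, 2032

Filing date + 23 years → 8 August 2032.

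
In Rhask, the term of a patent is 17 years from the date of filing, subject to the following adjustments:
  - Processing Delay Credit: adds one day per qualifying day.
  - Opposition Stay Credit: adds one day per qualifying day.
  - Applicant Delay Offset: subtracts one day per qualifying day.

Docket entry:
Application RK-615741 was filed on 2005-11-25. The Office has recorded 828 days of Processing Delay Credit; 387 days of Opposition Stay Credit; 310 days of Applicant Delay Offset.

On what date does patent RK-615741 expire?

2025-05-18

Base term: filing date + 17 years → 25 November 2022.
Processing Delay Credit: +828 days → 2 March 2025.
Opposition Stay Credit: +387 days → 24 March 2026.
Applicant Delay Offset: −310 days → 18 May 2025.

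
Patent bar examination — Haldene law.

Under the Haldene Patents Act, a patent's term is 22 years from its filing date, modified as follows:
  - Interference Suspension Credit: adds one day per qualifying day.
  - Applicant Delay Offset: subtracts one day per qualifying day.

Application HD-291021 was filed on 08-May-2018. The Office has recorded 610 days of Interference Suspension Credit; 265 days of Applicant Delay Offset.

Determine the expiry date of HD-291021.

2041-04-18

Base term: filing date + 22 years → 8 May 2040.
Interference Suspension Credit: +610 days → 8 January 2042.
Applicant Delay Offset: −265 days → 18 April 2041.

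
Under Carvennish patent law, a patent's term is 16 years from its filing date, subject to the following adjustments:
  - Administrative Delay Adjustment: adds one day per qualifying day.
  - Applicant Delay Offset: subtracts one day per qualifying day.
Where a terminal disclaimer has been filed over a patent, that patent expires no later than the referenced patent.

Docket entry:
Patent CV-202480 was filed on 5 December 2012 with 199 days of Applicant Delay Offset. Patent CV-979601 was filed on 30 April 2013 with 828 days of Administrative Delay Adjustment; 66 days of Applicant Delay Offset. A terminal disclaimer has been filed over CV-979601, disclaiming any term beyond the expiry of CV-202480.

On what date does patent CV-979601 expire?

May 20, 2028

Natural term of CV-979601:
  Base: filing + 16 years → 30 April 2029.
  Administrative Delay Adjustment: +828 days → 6 August 2031.
  Applicant Delay Offset: −66 days → 1 June 2031.
Expiry of referenced patent CV-202480:
  Base: filing + 16 years → 5 December 2028.
  Applicant Delay Offset: −199 days → 20 May 2028.
Terminal disclaimer: CV-979601 expires on the earlier of 1 June 2031 and 20 May 2028.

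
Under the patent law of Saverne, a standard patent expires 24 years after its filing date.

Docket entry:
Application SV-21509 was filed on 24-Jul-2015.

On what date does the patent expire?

Filing date + 24 years → 24 July 2039.

2039-07-24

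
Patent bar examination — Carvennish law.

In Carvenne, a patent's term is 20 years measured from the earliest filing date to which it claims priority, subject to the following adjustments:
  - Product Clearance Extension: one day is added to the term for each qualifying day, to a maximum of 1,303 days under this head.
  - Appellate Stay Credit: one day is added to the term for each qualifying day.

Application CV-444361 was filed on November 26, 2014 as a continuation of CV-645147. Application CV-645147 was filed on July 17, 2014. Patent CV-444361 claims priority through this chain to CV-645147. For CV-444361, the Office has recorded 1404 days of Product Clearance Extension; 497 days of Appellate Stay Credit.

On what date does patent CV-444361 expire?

June 21, 2039

Earliest priority filing: 17 July 2014.
Base term: 17 July 2014 + 20 years → 17 July 2034.
Product Clearance Extension: 1404 days claimed exceeds the 1303-day cap, so +1303 days → 9 February 2038.
Appellate Stay Credit: +497 days → 21 June 2039.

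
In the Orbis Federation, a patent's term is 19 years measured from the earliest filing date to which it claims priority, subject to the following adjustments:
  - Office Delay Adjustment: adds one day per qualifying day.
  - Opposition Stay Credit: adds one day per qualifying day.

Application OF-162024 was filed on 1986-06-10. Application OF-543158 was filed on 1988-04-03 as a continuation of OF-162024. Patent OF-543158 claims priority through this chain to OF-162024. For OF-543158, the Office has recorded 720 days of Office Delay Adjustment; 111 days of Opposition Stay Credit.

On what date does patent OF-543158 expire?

September 19, 2007

Earliest priority filing: 10 June 1986.
Base term: 10 June 1986 + 19 years → 10 June 2005.
Office Delay Adjustment: +720 days → 31 May 2007.
Opposition Stay Credit: +111 days → 19 September 2007.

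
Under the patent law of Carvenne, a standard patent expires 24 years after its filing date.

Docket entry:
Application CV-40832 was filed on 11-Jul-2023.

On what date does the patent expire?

Filing date + 24 years → 11 July 2047.

July 11, 2047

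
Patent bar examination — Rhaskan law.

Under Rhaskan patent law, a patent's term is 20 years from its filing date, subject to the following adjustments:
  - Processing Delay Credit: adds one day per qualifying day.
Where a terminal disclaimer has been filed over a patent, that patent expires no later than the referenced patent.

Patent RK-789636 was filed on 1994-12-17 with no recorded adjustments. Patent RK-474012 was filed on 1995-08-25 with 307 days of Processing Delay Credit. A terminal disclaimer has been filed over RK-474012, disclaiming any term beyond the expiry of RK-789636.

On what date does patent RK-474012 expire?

2014-12-17

Natural term of RK-474012:
  Base: filing + 20 years → 25 August 2015.
  Processing Delay Credit: +307 days → 27 June 2016.
Expiry of referenced patent RK-789636:
  Base: filing + 20 years → 17 December 2014.
Terminal disclaimer: RK-474012 expires on the earlier of 27 June 2016 and 17 December 2014.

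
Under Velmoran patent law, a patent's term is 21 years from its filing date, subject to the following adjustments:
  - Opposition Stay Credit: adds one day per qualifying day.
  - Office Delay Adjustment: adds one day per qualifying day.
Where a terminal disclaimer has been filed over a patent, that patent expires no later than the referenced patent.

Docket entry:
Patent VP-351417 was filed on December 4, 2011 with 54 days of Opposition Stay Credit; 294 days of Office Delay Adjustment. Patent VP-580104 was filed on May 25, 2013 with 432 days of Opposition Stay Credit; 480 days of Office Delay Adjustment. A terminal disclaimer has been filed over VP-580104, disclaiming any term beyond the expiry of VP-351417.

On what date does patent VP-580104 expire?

Natural term of VP-580104:
  Base: filing + 21 years → 25 May 2034.
  Opposition Stay Credit: +432 days → 31 July 2035.
  Office Delay Adjustment: +480 days → 22 November 2036.
Expiry of referenced patent VP-351417:
  Base: filing + 21 years → 4 December 2032.
  Opposition Stay Credit: +54 days → 27 January 2033.
  Office Delay Adjustment: +294 days → 17 November 2033.
Terminal disclaimer: VP-580104 expires on the earlier of 22 November 2036 and 17 November 2033.

November 17, 2033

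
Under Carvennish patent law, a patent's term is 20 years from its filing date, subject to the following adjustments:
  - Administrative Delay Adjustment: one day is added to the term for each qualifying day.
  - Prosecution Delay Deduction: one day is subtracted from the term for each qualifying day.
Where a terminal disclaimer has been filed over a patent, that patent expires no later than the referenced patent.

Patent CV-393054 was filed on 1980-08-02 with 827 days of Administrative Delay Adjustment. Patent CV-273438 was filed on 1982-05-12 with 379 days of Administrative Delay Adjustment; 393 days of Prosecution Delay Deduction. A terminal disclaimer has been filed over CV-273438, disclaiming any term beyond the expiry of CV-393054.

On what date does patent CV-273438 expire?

2002-04-28

Natural term of CV-273438:
  Base: filing + 20 years → 12 May 2002.
  Administrative Delay Adjustment: +379 days → 26 May 2003.
  Prosecution Delay Deduction: −393 days → 28 April 2002.
Expiry of referenced patent CV-393054:
  Base: filing + 20 years → 2 August 2000.
  Administrative Delay Adjustment: +827 days → 7 November 2002.
Terminal disclaimer: CV-273438 expires on the earlier of 28 April 2002 and 7 November 2002.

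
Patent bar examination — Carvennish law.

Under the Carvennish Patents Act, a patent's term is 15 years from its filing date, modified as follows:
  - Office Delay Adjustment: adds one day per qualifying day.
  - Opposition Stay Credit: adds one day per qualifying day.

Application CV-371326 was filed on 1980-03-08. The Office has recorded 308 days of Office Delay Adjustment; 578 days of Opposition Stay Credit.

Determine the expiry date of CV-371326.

Base term: filing date + 15 years → 8 March 1995.
Office Delay Adjustment: +308 days → 10 January 1996.
Opposition Stay Credit: +578 days → 10 August 1997.

1997-08-10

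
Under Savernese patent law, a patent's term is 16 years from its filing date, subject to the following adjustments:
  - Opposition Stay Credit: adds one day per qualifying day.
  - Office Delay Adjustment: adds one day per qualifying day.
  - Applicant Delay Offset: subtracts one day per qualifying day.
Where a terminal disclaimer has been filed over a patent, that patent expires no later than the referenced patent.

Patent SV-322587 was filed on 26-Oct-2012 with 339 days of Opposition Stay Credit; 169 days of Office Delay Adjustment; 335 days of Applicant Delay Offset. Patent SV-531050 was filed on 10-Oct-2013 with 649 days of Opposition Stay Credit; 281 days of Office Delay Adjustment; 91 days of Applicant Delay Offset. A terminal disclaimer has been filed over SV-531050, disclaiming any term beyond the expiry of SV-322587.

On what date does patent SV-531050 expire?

2029-04-17

Natural term of SV-531050:
  Base: filing + 16 years → 10 October 2029.
  Opposition Stay Credit: +649 days → 21 July 2031.
  Office Delay Adjustment: +281 days → 27 April 2032.
  Applicant Delay Offset: −91 days → 27 January 2032.
Expiry of referenced patent SV-322587:
  Base: filing + 16 years → 26 October 2028.
  Opposition Stay Credit: +339 days → 30 September 2029.
  Office Delay Adjustment: +169 days → 18 March 2030.
  Applicant Delay Offset: −335 days → 17 April 2029.
Terminal disclaimer: SV-531050 expires on the earlier of 27 January 2032 and 17 April 2029.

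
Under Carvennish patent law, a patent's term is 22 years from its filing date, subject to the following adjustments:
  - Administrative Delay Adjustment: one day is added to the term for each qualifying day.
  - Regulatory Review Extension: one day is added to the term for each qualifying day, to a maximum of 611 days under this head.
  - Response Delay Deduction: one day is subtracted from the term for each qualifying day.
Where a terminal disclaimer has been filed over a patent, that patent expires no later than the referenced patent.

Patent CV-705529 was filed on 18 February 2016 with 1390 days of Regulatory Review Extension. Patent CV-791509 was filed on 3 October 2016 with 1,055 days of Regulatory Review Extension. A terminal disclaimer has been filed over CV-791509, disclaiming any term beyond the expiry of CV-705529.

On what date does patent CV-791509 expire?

October 22, 2039

Natural term of CV-791509:
  Base: filing + 22 years → 3 October 2038.
  Regulatory Review Extension: 1055 days claimed exceeds the 611-day cap, so +611 days → 5 June 2040.
Expiry of referenced patent CV-705529:
  Base: filing + 22 years → 18 February 2038.
  Regulatory Review Extension: 1390 days claimed exceeds the 611-day cap, so +611 days → 22 October 2039.
Terminal disclaimer: CV-791509 expires on the earlier of 5 June 2040 and 22 October 2039.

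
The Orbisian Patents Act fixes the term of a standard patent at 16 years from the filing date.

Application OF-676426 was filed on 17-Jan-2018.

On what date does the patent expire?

Filing date + 16 years → 17 January 2034.

January 17, 2034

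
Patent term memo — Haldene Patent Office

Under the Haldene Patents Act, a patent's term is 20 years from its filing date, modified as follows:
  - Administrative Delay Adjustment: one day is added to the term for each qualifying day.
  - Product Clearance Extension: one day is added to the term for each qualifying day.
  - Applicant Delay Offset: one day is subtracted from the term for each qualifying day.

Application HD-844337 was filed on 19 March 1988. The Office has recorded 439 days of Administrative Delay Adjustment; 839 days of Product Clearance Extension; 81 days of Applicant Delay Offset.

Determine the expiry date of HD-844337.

June 29, 2011

Base term: filing date + 20 years → 19 March 2008.
Administrative Delay Adjustment: +439 days → 1 June 2009.
Product Clearance Extension: +839 days → 18 September 2011.
Applicant Delay Offset: −81 days → 29 June 2011.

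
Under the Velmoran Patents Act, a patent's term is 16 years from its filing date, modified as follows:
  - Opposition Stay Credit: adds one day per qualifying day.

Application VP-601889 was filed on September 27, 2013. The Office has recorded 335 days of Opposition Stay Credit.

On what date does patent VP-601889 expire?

August 28, 2030

Base term: filing date + 16 years → 27 September 2029.
Opposition Stay Credit: +335 days → 28 August 2030.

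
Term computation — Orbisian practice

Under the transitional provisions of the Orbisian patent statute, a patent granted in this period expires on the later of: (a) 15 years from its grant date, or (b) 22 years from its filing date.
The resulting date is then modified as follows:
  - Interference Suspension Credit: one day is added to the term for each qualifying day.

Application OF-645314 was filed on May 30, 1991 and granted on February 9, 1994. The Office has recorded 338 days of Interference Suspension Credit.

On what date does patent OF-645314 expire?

2014-05-03

(a) grant + 15 years → 9 February 2009.
(b) filing + 22 years → 30 May 2013.
Later of the two: 30 May 2013.
Interference Suspension Credit: +338 days → 3 May 2014.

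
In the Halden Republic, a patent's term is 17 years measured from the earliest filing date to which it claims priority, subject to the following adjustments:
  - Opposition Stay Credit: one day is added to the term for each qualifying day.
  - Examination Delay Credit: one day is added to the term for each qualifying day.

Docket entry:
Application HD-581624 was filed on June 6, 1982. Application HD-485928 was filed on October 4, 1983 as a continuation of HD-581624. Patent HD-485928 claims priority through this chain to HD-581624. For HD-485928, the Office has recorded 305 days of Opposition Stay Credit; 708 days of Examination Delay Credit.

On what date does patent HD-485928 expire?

Earliest priority filing: 6 June 1982.
Base term: 6 June 1982 + 17 years → 6 June 1999.
Opposition Stay Credit: +305 days → 6 April 2000.
Examination Delay Credit: +708 days → 15 March 2002.

March 15, 2002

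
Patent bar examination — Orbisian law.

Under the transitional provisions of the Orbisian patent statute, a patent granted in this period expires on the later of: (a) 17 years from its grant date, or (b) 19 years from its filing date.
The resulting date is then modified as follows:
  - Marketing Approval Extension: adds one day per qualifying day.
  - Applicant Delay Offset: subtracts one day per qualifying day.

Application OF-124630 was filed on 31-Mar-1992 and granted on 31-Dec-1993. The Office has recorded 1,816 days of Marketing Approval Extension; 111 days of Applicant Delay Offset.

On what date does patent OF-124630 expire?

November 30, 2015

(a) grant + 17 years → 31 December 2010.
(b) filing + 19 years → 31 March 2011.
Later of the two: 31 March 2011.
Marketing Approval Extension: +1816 days → 20 March 2016.
Applicant Delay Offset: −111 days → 30 November 2015.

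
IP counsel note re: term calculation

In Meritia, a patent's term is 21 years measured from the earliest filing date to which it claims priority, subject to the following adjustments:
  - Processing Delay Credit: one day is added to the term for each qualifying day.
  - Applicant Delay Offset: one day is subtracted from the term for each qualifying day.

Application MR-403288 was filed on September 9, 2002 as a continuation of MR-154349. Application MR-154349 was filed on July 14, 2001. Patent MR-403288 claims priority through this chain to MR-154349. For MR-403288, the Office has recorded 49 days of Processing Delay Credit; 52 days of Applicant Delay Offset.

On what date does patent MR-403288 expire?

Earliest priority filing: 14 July 2001.
Base term: 14 July 2001 + 21 years → 14 July 2022.
Processing Delay Credit: +49 days → 1 September 2022.
Applicant Delay Offset: −52 days → 11 July 2022.

July 11, 2022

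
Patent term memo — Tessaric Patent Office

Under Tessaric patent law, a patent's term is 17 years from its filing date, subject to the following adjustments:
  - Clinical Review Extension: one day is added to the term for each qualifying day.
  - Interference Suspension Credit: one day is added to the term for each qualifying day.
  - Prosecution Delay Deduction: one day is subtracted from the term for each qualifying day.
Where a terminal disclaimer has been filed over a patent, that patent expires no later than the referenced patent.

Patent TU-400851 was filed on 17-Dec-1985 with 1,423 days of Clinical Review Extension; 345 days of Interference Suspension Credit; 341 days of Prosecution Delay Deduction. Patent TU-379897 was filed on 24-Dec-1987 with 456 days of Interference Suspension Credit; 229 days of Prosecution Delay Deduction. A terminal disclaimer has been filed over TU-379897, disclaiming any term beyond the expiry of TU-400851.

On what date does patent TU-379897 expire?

August 8, 2005

Natural term of TU-379897:
  Base: filing + 17 years → 24 December 2004.
  Interference Suspension Credit: +456 days → 25 March 2006.
  Prosecution Delay Deduction: −229 days → 8 August 2005.
Expiry of referenced patent TU-400851:
  Base: filing + 17 years → 17 December 2002.
  Clinical Review Extension: +1423 days → 9 November 2006.
  Interference Suspension Credit: +345 days → 20 October 2007.
  Prosecution Delay Deduction: −341 days → 13 November 2006.
Terminal disclaimer: TU-379897 expires on the earlier of 8 August 2005 and 13 November 2006.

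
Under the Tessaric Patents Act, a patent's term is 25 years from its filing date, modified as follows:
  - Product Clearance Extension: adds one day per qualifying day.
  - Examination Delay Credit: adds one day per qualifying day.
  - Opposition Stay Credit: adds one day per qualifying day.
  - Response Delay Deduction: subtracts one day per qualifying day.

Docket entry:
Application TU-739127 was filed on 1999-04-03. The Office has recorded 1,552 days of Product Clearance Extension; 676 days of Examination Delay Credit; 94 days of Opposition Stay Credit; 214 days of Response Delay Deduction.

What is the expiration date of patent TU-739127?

Base term: filing date + 25 years → 3 April 2024.
Product Clearance Extension: +1552 days → 3 July 2028.
Examination Delay Credit: +676 days → 10 May 2030.
Opposition Stay Credit: +94 days → 12 August 2030.
Response Delay Deduction: −214 days → 10 January 2030.

January 10, 2030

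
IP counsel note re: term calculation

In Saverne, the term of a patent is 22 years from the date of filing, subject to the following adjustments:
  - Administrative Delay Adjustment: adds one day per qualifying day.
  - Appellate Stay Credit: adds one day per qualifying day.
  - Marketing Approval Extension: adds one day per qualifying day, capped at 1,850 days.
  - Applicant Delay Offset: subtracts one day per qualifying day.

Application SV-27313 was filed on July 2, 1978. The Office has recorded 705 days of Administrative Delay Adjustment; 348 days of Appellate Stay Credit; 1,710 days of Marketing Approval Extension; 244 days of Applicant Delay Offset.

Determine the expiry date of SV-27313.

Base term: filing date + 22 years → 2 July 2000.
Administrative Delay Adjustment: +705 days → 7 June 2002.
Appellate Stay Credit: +348 days → 21 May 2003.
Marketing Approval Extension: 1710 days (within the 1850-day cap) → +1710 days → 25 January 2008.
Applicant Delay Offset: −244 days → 26 May 2007.

2007-05-26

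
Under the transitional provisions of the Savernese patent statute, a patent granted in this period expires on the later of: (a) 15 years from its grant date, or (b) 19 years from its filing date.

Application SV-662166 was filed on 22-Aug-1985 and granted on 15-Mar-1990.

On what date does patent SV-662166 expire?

2005-03-15

(a) grant + 15 years → 15 March 2005.
(b) filing + 19 years → 22 August 2004.
Later of the two: 15 March 2005.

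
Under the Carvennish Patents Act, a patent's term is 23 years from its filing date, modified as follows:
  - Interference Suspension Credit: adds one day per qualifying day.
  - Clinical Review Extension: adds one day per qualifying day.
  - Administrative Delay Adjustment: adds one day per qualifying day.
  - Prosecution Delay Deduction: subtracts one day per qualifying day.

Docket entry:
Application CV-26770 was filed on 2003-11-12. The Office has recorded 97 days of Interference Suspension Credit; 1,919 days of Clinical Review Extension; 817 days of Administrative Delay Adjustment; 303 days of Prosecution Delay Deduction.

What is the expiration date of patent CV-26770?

Base term: filing date + 23 years → 12 November 2026.
Interference Suspension Credit: +97 days → 17 February 2027.
Clinical Review Extension: +1919 days → 20 May 2032.
Administrative Delay Adjustment: +817 days → 15 August 2034.
Prosecution Delay Deduction: −303 days → 16 October 2033.

October 16, 2033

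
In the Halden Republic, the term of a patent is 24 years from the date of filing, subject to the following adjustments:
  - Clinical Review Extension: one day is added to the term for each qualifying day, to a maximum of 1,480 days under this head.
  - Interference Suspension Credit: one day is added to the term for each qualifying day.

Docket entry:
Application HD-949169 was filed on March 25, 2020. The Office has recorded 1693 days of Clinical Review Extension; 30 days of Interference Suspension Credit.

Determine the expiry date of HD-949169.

Base term: filing date + 24 years → 25 March 2044.
Clinical Review Extension: 1693 days claimed exceeds the 1480-day cap, so +1480 days → 13 April 2048.
Interference Suspension Credit: +30 days → 13 May 2048.

2048-05-13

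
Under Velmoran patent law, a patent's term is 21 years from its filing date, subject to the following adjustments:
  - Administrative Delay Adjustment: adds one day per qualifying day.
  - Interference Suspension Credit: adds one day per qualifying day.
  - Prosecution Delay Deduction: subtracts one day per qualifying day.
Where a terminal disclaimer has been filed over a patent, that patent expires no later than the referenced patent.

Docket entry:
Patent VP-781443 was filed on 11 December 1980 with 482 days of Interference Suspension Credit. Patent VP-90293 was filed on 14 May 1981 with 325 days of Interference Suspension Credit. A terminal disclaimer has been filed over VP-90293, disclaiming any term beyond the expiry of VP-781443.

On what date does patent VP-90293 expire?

Natural term of VP-90293:
  Base: filing + 21 years → 14 May 2002.
  Interference Suspension Credit: +325 days → 4 April 2003.
Expiry of referenced patent VP-781443:
  Base: filing + 21 years → 11 December 2001.
  Interference Suspension Credit: +482 days → 7 April 2003.
Terminal disclaimer: VP-90293 expires on the earlier of 4 April 2003 and 7 April 2003.

April 4, 2003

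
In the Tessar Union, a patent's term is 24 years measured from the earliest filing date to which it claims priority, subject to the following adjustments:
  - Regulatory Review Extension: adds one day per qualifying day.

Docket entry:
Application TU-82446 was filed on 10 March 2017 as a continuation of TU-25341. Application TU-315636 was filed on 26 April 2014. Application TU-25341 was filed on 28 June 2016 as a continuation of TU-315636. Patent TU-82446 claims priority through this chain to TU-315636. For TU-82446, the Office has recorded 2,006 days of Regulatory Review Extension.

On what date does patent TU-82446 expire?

Earliest priority filing: 26 April 2014.
Base term: 26 April 2014 + 24 years → 26 April 2038.
Regulatory Review Extension: +2006 days → 23 October 2043.

2043-10-23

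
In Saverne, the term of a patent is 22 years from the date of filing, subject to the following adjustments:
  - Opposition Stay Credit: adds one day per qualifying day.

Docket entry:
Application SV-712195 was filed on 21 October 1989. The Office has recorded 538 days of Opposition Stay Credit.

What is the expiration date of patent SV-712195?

2013-04-11

Base term: filing date + 22 years → 21 October 2011.
Opposition Stay Credit: +538 days → 11 April 2013.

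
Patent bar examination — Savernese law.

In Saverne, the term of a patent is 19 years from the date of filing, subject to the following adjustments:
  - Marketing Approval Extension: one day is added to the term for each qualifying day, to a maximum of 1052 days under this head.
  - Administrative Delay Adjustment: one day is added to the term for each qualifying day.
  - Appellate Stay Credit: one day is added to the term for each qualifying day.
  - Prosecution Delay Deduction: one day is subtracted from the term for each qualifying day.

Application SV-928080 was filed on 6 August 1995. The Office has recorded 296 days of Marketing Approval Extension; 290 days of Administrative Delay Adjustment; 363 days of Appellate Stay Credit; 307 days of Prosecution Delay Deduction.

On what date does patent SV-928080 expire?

Base term: filing date + 19 years → 6 August 2014.
Marketing Approval Extension: 296 days (within the 1052-day cap) → +296 days → 29 May 2015.
Administrative Delay Adjustment: +290 days → 14 March 2016.
Appellate Stay Credit: +363 days → 12 March 2017.
Prosecution Delay Deduction: −307 days → 9 May 2016.

2016-05-09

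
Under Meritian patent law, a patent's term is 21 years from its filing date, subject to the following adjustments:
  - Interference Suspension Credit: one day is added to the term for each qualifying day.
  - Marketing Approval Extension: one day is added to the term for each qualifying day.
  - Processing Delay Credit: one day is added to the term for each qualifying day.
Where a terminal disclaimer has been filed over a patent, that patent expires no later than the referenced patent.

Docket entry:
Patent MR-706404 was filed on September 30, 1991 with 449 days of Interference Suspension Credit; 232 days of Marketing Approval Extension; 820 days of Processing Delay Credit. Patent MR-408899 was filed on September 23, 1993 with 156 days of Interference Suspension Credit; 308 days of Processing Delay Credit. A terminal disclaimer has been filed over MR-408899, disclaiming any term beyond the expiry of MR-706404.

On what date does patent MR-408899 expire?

2015-12-31

Natural term of MR-408899:
  Base: filing + 21 years → 23 September 2014.
  Interference Suspension Credit: +156 days → 26 February 2015.
  Processing Delay Credit: +308 days → 31 December 2015.
Expiry of referenced patent MR-706404:
  Base: filing + 21 years → 30 September 2012.
  Interference Suspension Credit: +449 days → 23 December 2013.
  Marketing Approval Extension: +232 days → 12 August 2014.
  Processing Delay Credit: +820 days → 9 November 2016.
Terminal disclaimer: MR-408899 expires on the earlier of 31 December 2015 and 9 November 2016.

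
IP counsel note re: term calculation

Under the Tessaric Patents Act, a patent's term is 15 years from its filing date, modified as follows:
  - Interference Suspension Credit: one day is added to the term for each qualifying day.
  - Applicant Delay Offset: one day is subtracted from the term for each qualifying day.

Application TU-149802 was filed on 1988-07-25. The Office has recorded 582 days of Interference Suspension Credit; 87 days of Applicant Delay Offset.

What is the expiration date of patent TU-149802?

Base term: filing date + 15 years → 25 July 2003.
Interference Suspension Credit: +582 days → 26 February 2005.
Applicant Delay Offset: −87 days → 1 December 2004.

December 1, 2004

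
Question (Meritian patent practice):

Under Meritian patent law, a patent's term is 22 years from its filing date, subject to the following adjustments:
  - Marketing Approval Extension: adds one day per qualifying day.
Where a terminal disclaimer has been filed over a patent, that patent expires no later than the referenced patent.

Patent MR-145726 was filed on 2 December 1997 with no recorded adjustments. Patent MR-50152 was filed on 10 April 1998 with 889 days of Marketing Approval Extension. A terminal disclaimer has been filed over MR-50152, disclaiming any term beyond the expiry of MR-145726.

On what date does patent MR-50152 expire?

Natural term of MR-50152:
  Base: filing + 22 years → 10 April 2020.
  Marketing Approval Extension: +889 days → 16 September 2022.
Expiry of referenced patent MR-145726:
  Base: filing + 22 years → 2 December 2019.
Terminal disclaimer: MR-50152 expires on the earlier of 16 September 2022 and 2 December 2019.

2019-12-02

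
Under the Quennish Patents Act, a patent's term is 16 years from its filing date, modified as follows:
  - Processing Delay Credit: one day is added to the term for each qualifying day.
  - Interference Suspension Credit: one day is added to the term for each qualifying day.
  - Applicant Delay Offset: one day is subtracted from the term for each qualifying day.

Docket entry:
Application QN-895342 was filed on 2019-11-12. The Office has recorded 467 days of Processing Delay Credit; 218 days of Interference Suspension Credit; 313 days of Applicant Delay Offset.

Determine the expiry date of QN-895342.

2036-11-18

Base term: filing date + 16 years → 12 November 2035.
Processing Delay Credit: +467 days → 21 February 2037.
Interference Suspension Credit: +218 days → 27 September 2037.
Applicant Delay Offset: −313 days → 18 November 2036.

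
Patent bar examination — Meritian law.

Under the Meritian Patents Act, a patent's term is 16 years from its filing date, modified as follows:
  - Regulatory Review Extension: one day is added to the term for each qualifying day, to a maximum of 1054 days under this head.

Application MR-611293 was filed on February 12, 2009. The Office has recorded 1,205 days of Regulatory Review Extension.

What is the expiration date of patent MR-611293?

2028-01-02

Base term: filing date + 16 years → 12 February 2025.
Regulatory Review Extension: 1205 days claimed exceeds the 1054-day cap, so +1054 days → 2 January 2028.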